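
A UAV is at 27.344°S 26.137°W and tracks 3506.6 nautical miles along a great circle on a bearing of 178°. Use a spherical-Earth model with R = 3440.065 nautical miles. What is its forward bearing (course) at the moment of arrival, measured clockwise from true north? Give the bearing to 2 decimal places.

final bearing 157.23°

The arc subtends δ = 3506.6/3440.065 = 1.019341 rad at the centre.
Converting: φ₁ = -0.477243 rad, θ = 3.106686 rad.
Applying the spherical law of cosines for sides, sin φ₂ = sin φ₁ cos δ + cos φ₁ sin δ cos θ = -0.996787, so φ₂ = -85.406°.
For the longitude increment, Δλ = atan2( sin θ sin δ cos φ₁, cos δ − sin φ₁ sin φ₂ ) = atan2(0.026405, 0.066071) = 21.784°.
Hence λ₂ = -26.137° + 21.784° = -4.353°.
The forward bearing on arrival equals the back-azimuth from the destination plus 180°.
Back-azimuth from P₂ (-85.41°, -4.35°) to P₁ (-27.34°, -26.14°), with Δλ' = λ₁ − λ₂ = -21.78°: atan2( sin Δλ' cos φ₁ , cos φ₂ sin φ₁ − sin φ₂ cos φ₁ cos Δλ' ) = 337.23°.
Final bearing = (337.23° + 180°) mod 360° = 157.23°.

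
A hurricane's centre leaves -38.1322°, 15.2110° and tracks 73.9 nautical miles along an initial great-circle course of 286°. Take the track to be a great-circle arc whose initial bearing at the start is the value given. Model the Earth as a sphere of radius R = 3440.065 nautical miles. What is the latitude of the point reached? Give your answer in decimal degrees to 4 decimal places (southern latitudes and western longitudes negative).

Angular distance δ = d/R = 73.9 / 3440.065 = 0.021482 rad.
Converting: φ₁ = -0.665532 rad, θ = 4.991642 rad.
Applying the spherical law of cosines for sides, sin φ₂ = sin φ₁ cos δ + cos φ₁ sin δ cos θ = -0.612678, so φ₂ = -37.7834°.
For the longitude increment, Δλ = atan2( sin θ sin δ cos φ₁, cos δ − sin φ₁ sin φ₂ ) = atan2(-0.016242, 0.621454) = -1.4971°.
λ₂ = 15.2110° + -1.4971° = 13.7139°.

latitude -37.7834°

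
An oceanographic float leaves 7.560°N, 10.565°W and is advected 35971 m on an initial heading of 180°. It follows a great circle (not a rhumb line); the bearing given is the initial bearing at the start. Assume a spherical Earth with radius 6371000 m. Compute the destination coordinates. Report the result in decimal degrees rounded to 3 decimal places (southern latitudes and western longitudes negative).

latitude 7.237°, longitude -10.565°

Angular distance δ = d/R = 35971 / 6371000 = 0.005646 rad.
With φ₁ = 7.560° = 0.131947 rad and θ = 180° = 3.141593 rad:
Destination latitude: φ₂ = arcsin( sin φ₁ cos δ + cos φ₁ sin δ cos θ ) = arcsin(0.125965) = 7.237°.
For the longitude increment, Δλ = atan2( sin θ sin δ cos φ₁, cos δ − sin φ₁ sin φ₂ ) = atan2(0.000000, 0.983412) = 0.000°.
λ₂ = λ₁ + Δλ = -10.565°.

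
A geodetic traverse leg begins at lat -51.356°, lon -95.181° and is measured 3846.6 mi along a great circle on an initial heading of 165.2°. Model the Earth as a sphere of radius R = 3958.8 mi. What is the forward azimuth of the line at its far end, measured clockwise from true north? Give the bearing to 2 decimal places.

final bearing 27.65°

The arc subtends δ = 3846.6/3958.8 = 0.971658 rad at the centre.
Start latitude φ₁ = -0.896331 rad; initial bearing θ = 2.883284 rad.
Applying the spherical law of cosines for sides, sin φ₂ = sin φ₁ cos δ + cos φ₁ sin δ cos θ = -0.939053, so φ₂ = -69.893°.
For the longitude increment, Δλ = atan2( sin θ sin δ cos φ₁, cos δ − sin φ₁ sin φ₂ ) = atan2(0.131736, -0.169508) = 142.147°.
Hence λ₂ = -95.181° + 142.147° = 46.966°.
The forward bearing on arrival equals the back-azimuth from the destination plus 180°.
Back-azimuth from P₂ (-69.89°, 46.97°) to P₁ (-51.36°, -95.18°), with Δλ' = λ₁ − λ₂ = -142.15°: atan2( sin Δλ' cos φ₁ , cos φ₂ sin φ₁ − sin φ₂ cos φ₁ cos Δλ' ) = 207.65°.
Final bearing = (207.65° + 180°) mod 360° = 27.65°.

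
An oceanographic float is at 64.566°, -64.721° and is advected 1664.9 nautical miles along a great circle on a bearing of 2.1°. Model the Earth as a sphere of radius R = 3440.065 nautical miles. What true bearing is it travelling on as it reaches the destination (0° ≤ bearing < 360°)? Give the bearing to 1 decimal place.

δ = 1664.9/3440.065 = 0.483973 rad (27.7296°).
Start latitude φ₁ = 1.126889 rad; initial bearing θ = 0.036652 rad.
Applying the spherical law of cosines for sides, sin φ₂ = sin φ₁ cos δ + cos φ₁ sin δ cos θ = 0.999063, so φ₂ = 87.520°.
Δλ = atan2( sin θ sin δ cos φ₁ , cos δ − sin φ₁ sin φ₂ ) = atan2(0.007323, -0.017082) = 2.736604 rad = 156.796°.
Hence λ₂ = -64.721° + 156.796° = 92.075°.
The forward bearing on arrival equals the back-azimuth from the destination plus 180°.
Back-azimuth from P₂ (87.5°, 92.1°) to P₁ (64.6°, -64.7°), with Δλ' = λ₁ − λ₂ = -156.8°: atan2( sin Δλ' cos φ₁ , cos φ₂ sin φ₁ − sin φ₂ cos φ₁ cos Δλ' ) = 338.7°.
Final bearing = (338.7° + 180°) mod 360° = 158.7°.

final bearing 158.7°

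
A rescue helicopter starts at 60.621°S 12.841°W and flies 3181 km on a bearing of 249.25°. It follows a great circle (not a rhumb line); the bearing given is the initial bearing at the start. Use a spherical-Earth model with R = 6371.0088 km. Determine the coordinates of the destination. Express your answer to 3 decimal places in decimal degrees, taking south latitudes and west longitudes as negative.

latitude -58.020°, longitude -70.557°

Central angle δ = d/R = 0.499293 rad.
Start latitude φ₁ = -1.058036 rad; initial bearing θ = 4.350233 rad.
Applying the spherical law of cosines for sides, sin φ₂ = sin φ₁ cos δ + cos φ₁ sin δ cos θ = -0.848236, so φ₂ = -58.020°.
Then Δλ = atan2(-0.219658, 0.138774) = -1.007342 rad, from sin θ sin δ cos φ₁ over cos δ − sin φ₁ sin φ₂.
λ₂ = λ₁ + Δλ = -70.557°.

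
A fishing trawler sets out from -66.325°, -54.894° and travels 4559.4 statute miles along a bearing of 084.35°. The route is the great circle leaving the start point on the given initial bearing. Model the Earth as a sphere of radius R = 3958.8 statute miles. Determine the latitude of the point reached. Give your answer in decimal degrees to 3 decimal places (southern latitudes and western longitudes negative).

latitude -19.668°

Central angle δ = d/R = 1.151713 rad.
Converting: φ₁ = -1.157590 rad, θ = 1.472185 rad.
Applying the spherical law of cosines for sides, sin φ₂ = sin φ₁ cos δ + cos φ₁ sin δ cos θ = -0.336564, so φ₂ = -19.668°.
Δλ = atan2( sin θ sin δ cos φ₁ , cos δ − sin φ₁ sin φ₂ ) = atan2(0.365017, 0.098685) = 1.306751 rad = 74.871°.
Hence λ₂ = -54.894° + 74.871° = 19.977°.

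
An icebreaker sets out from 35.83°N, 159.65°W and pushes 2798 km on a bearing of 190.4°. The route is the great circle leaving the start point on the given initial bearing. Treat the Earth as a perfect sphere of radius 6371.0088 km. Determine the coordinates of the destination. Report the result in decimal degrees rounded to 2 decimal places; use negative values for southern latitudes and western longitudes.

Central angle δ = d/R = 0.439177 rad.
Converting: φ₁ = 0.625351 rad, θ = 3.323107 rad.
Applying the spherical law of cosines for sides, sin φ₂ = sin φ₁ cos δ + cos φ₁ sin δ cos θ = 0.190764, so φ₂ = 11.00°.
For the longitude increment, Δλ = atan2( sin θ sin δ cos φ₁, cos δ − sin φ₁ sin φ₂ ) = atan2(-0.062230, 0.793432) = -4.48°.
λ₂ = λ₁ + Δλ = -164.13°.

latitude 11.00°, longitude -164.13°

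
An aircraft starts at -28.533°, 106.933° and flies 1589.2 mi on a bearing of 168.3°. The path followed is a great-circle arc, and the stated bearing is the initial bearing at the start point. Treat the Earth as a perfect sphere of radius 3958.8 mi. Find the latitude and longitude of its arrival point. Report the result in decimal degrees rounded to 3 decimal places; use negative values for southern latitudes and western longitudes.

δ = 1589.2/3958.8 = 0.401435 rad (23.0005°).
Start latitude φ₁ = -0.497995 rad; initial bearing θ = 2.937389 rad.
sin φ₂ = sin φ₁ cos δ + cos φ₁ sin δ cos θ = (-0.477665)(0.920501) + (0.878542)(0.390739)(-0.979223) = -0.775840
φ₂ = asin(-0.775840) = -0.888045 rad = -50.881°.
Δλ = atan2( sin θ sin δ cos φ₁ , cos δ − sin φ₁ sin φ₂ ) = atan2(0.069613, 0.549910) = 0.125920 rad = 7.215°.
Hence λ₂ = 106.933° + 7.215° = 114.148°.

latitude -50.881°, longitude 114.148°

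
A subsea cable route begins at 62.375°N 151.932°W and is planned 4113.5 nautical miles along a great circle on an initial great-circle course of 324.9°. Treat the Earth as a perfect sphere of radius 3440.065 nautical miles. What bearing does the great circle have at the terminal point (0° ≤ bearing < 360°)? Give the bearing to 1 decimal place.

Angular distance δ = d/R = 4113.5 / 3440.065 = 1.195762 rad.
Converting: φ₁ = 1.088649 rad, θ = 5.670575 rad.
Applying the spherical law of cosines for sides, sin φ₂ = sin φ₁ cos δ + cos φ₁ sin δ cos θ = 0.677540, so φ₂ = 42.652°.
Then Δλ = atan2(-0.248089, -0.233997) = -2.326973 rad, from sin θ sin δ cos φ₁ over cos δ − sin φ₁ sin φ₂.
λ₂ = -151.932° + -133.326° = -285.258°, normalized to (−180°, 180°] → 74.742°.
The forward bearing on arrival equals the back-azimuth from the destination plus 180°.
Back-azimuth from P₂ (42.7°, 74.7°) to P₁ (62.4°, -151.9°), with Δλ' = λ₁ − λ₂ = -226.7°: atan2( sin Δλ' cos φ₁ , cos φ₂ sin φ₁ − sin φ₂ cos φ₁ cos Δλ' ) = 21.3°.
Final bearing = (21.3° + 180°) mod 360° = 201.3°.

final bearing 201.3°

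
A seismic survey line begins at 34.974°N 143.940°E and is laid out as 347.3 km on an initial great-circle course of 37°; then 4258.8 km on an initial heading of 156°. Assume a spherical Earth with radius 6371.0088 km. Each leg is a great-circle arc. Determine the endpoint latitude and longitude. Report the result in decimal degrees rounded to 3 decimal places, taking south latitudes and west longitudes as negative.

Apply the spherical direct solution leg by leg, carrying full precision between legs.
Leg 1: from (34.974°, 143.940°), δ = 347.3/6371.0088 = 0.054513 rad, θ = 37° → φ = 37.446°, λ = 146.307°.
Leg 2: from (37.446°, 146.307°), δ = 4258.8/6371.0088 = 0.668466 rad, θ = 156° → φ = 1.583°, λ = 160.914°.

latitude 1.583°, longitude 160.914°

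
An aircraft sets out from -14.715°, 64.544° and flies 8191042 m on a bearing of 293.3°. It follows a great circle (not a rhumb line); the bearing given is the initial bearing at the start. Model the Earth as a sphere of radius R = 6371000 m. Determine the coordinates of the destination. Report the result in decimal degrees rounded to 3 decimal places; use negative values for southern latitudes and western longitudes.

Central angle δ = d/R = 1.285676 rad.
Start latitude φ₁ = -0.256825 rad; initial bearing θ = 5.119051 rad.
Applying the spherical law of cosines for sides, sin φ₂ = sin φ₁ cos δ + cos φ₁ sin δ cos θ = 0.295680, so φ₂ = 17.198°.
For the longitude increment, Δλ = atan2( sin θ sin δ cos φ₁, cos δ − sin φ₁ sin φ₂ ) = atan2(-0.852459, 0.356379) = -67.312°.
λ₂ = λ₁ + Δλ = -2.768°.

latitude 17.198°, longitude -2.768°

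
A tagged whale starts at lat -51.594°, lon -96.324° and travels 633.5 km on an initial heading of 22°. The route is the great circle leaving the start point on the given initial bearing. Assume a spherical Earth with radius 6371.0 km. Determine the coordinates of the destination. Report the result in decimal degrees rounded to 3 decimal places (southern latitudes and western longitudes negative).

The arc subtends δ = 633.5/6371 = 0.099435 rad at the centre.
With φ₁ = -51.594° = -0.900485 rad and θ = 22° = 0.383972 rad:
sin φ₂ = sin φ₁ cos δ + cos φ₁ sin δ cos θ = (-0.783628)(0.995060) + (0.621230)(0.099271)(0.927184) = -0.722578
φ₂ = asin(-0.722578) = -0.807524 rad = -46.268°.
Then Δλ = atan2(0.023102, 0.428828) = 0.053821 rad, from sin θ sin δ cos φ₁ over cos δ − sin φ₁ sin φ₂.
λ₂ = λ₁ + Δλ = -93.240°.

latitude -46.268°, longitude -93.240°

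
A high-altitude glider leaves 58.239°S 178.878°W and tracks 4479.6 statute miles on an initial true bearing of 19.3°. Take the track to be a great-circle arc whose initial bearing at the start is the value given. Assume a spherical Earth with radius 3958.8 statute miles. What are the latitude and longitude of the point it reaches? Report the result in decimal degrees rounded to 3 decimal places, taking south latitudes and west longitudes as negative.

latitude 5.052°, longitude -161.402°

The arc subtends δ = 4479.6/3958.8 = 1.131555 rad at the centre.
Converting: φ₁ = -1.016462 rad, θ = 0.336849 rad.
Applying the spherical law of cosines for sides, sin φ₂ = sin φ₁ cos δ + cos φ₁ sin δ cos θ = 0.088065, so φ₂ = 5.052°.
For the longitude increment, Δλ = atan2( sin θ sin δ cos φ₁, cos δ − sin φ₁ sin φ₂ ) = atan2(0.157461, 0.500130) = 17.476°.
λ₂ = -178.878° + 17.476° = -161.402°.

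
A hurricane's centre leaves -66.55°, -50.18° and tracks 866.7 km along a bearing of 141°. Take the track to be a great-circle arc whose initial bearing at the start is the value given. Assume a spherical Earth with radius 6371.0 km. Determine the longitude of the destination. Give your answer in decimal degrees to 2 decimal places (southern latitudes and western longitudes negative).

longitude -34.18°

The arc subtends δ = 866.7/6371 = 0.136038 rad at the centre.
Converting: φ₁ = -1.161517 rad, θ = 2.460914 rad.
Applying the spherical law of cosines for sides, sin φ₂ = sin φ₁ cos δ + cos φ₁ sin δ cos θ = -0.950874, so φ₂ = -71.97°.
Then Δλ = atan2(0.033964, 0.118422) = 0.279308 rad, from sin θ sin δ cos φ₁ over cos δ − sin φ₁ sin φ₂.
λ₂ = λ₁ + Δλ = -34.18°.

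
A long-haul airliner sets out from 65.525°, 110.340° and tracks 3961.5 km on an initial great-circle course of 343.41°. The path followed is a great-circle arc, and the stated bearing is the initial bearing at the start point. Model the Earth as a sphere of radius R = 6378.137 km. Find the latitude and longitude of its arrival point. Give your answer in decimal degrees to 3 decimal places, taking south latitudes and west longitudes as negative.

δ = 3961.5/6378.137 = 0.621106 rad (35.5868°).
Converting: φ₁ = 1.143627 rad, θ = 5.993635 rad.
sin φ₂ = sin φ₁ cos δ + cos φ₁ sin δ cos θ = (0.910142)(0.813235) + (0.414296)(0.581935)(0.958372) = 0.971217
φ₂ = asin(0.971217) = 1.330288 rad = 76.220°.
Δλ = atan2( sin θ sin δ cos φ₁ , cos δ − sin φ₁ sin φ₂ ) = atan2(-0.068837, -0.070710) = -2.369615 rad = -135.769°.
λ₂ = λ₁ + Δλ = -25.429°.

latitude 76.220°, longitude -25.429°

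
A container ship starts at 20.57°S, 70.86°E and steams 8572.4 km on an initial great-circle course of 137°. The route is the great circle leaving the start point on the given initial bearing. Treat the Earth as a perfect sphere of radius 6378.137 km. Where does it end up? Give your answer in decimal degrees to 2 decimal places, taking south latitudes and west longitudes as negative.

δ = 8572.4/6378.137 = 1.344029 rad (77.0072°).
With φ₁ = -20.57° = -0.359014 rad and θ = 137° = 2.391101 rad:
Applying the spherical law of cosines for sides, sin φ₂ = sin φ₁ cos δ + cos φ₁ sin δ cos θ = -0.746189, so φ₂ = -48.26°.
Then Δλ = atan2(0.622169, -0.037346) = 1.630749 rad, from sin θ sin δ cos φ₁ over cos δ − sin φ₁ sin φ₂.
λ₂ = λ₁ + Δλ = 164.30°.

latitude -48.26°, longitude 164.30°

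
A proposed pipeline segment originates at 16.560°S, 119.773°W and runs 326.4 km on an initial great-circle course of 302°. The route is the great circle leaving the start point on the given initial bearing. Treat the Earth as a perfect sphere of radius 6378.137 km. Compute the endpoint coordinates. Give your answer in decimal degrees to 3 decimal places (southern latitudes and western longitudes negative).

latitude -14.991°, longitude -122.347°

Angular distance δ = d/R = 326.4 / 6378.137 = 0.051175 rad.
Converting: φ₁ = -0.289027 rad, θ = 5.270894 rad.
Destination latitude: φ₂ = arcsin( sin φ₁ cos δ + cos φ₁ sin δ cos θ ) = arcsin(-0.258664) = -14.991°.
Then Δλ = atan2(-0.041580, 0.924967) = -0.044923 rad, from sin θ sin δ cos φ₁ over cos δ − sin φ₁ sin φ₂.
λ₂ = λ₁ + Δλ = -122.347°.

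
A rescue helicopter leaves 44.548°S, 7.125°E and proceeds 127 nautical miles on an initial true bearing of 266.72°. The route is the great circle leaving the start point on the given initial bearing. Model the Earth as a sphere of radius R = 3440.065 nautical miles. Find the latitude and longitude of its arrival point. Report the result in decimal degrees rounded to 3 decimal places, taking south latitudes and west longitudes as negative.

The arc subtends δ = 127/3440.065 = 0.036918 rad at the centre.
Start latitude φ₁ = -0.777509 rad; initial bearing θ = 4.655142 rad.
sin φ₂ = sin φ₁ cos δ + cos φ₁ sin δ cos θ = (-0.701507)(0.999319) + (0.712663)(0.036910)(-0.057216) = -0.702534
φ₂ = asin(-0.702534) = -0.778951 rad = -44.631°.
For the longitude increment, Δλ = atan2( sin θ sin δ cos φ₁, cos δ − sin φ₁ sin φ₂ ) = atan2(-0.026261, 0.506487) = -2.968°.
Hence λ₂ = 7.125° + -2.968° = 4.157°.

latitude -44.631°, longitude 4.157°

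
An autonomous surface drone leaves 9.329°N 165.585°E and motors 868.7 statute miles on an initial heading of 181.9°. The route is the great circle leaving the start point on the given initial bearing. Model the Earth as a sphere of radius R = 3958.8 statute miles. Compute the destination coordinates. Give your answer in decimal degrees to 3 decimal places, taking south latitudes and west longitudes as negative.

latitude -3.237°, longitude 165.171°

The arc subtends δ = 868.7/3958.8 = 0.219435 rad at the centre.
Start latitude φ₁ = 0.162822 rad; initial bearing θ = 3.174754 rad.
Applying the spherical law of cosines for sides, sin φ₂ = sin φ₁ cos δ + cos φ₁ sin δ cos θ = -0.056465, so φ₂ = -3.237°.
For the longitude increment, Δλ = atan2( sin θ sin δ cos φ₁, cos δ − sin φ₁ sin φ₂ ) = atan2(-0.007122, 0.985174) = -0.414°.
λ₂ = λ₁ + Δλ = 165.171°.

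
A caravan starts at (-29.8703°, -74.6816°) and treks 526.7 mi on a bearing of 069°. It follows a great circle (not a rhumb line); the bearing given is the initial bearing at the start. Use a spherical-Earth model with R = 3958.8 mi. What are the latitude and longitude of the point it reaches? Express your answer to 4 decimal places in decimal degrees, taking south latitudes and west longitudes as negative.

latitude -26.8986°, longitude -66.6993°

Central angle δ = d/R = 0.133045 rad.
With φ₁ = -29.8703° = -0.521335 rad and θ = 69° = 1.204277 rad:
sin φ₂ = sin φ₁ cos δ + cos φ₁ sin δ cos θ = (-0.498038)(0.991163) + (0.867155)(0.132653)(0.358368) = -0.452414
φ₂ = asin(-0.452414) = -0.469470 rad = -26.8986°.
Then Δλ = atan2(0.107391, 0.765843) = 0.139317 rad, from sin θ sin δ cos φ₁ over cos δ − sin φ₁ sin φ₂.
λ₂ = -74.6816° + 7.9823° = -66.6993°.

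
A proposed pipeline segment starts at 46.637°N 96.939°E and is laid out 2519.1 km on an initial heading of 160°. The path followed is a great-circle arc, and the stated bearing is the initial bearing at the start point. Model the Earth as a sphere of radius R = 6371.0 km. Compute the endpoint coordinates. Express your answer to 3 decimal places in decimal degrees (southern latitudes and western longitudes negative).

δ = 2519.1/6371 = 0.395401 rad (22.6548°).
With φ₁ = 46.637° = 0.813969 rad and θ = 160° = 2.792527 rad:
Applying the spherical law of cosines for sides, sin φ₂ = sin φ₁ cos δ + cos φ₁ sin δ cos θ = 0.422402, so φ₂ = 24.986°.
Δλ = atan2( sin θ sin δ cos φ₁ , cos δ − sin φ₁ sin φ₂ ) = atan2(0.090454, 0.615748) = 0.145858 rad = 8.357°.
Hence λ₂ = 96.939° + 8.357° = 105.296°.

latitude 24.986°, longitude 105.296°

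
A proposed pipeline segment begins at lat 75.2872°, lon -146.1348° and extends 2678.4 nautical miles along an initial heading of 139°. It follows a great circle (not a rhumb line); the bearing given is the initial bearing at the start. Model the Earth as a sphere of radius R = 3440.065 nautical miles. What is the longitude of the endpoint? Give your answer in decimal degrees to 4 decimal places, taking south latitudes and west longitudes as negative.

longitude -112.5340°

Central angle δ = d/R = 0.778590 rad.
Start latitude φ₁ = 1.314010 rad; initial bearing θ = 2.426008 rad.
Destination latitude: φ₂ = arcsin( sin φ₁ cos δ + cos φ₁ sin δ cos θ ) = arcsin(0.553952) = 33.6386°.
For the longitude increment, Δλ = atan2( sin θ sin δ cos φ₁, cos δ − sin φ₁ sin φ₂ ) = atan2(0.117015, 0.176116) = 33.6008°.
λ₂ = λ₁ + Δλ = -112.5340°.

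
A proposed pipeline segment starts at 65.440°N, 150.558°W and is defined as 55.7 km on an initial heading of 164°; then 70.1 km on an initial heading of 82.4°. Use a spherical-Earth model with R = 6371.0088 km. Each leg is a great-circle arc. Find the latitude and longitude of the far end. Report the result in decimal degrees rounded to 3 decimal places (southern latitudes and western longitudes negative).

latitude 65.034°, longitude -148.751°

Apply the spherical direct solution leg by leg, carrying full precision between legs.
Leg 1: from (65.440°, -150.558°), δ = 55.7/6371.0088 = 0.008743 rad, θ = 164° → φ = 64.958°, λ = -150.232°.
Leg 2: from (64.958°, -150.232°), δ = 70.1/6371.0088 = 0.011003 rad, θ = 82.4° → φ = 65.034°, λ = -148.751°.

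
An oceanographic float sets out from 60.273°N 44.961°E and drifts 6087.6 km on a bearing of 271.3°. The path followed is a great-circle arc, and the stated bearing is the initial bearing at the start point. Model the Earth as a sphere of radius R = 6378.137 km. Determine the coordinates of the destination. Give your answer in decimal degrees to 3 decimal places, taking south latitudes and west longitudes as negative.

latitude 30.741°, longitude -26.690°

Central angle δ = d/R = 0.954448 rad.
Start latitude φ₁ = 1.051962 rad; initial bearing θ = 4.735078 rad.
Applying the spherical law of cosines for sides, sin φ₂ = sin φ₁ cos δ + cos φ₁ sin δ cos θ = 0.511165, so φ₂ = 30.741°.
Δλ = atan2( sin θ sin δ cos φ₁ , cos δ − sin φ₁ sin φ₂ ) = atan2(-0.404522, 0.134164) = -1.250551 rad = -71.651°.
Hence λ₂ = 44.961° + -71.651° = -26.690°.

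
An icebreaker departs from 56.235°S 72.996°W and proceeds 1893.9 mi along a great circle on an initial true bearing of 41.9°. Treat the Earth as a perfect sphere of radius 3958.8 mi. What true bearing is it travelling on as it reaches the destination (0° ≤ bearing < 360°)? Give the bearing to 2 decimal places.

The arc subtends δ = 1893.9/3958.8 = 0.478403 rad at the centre.
Start latitude φ₁ = -0.981486 rad; initial bearing θ = 0.731293 rad.
sin φ₂ = sin φ₁ cos δ + cos φ₁ sin δ cos θ = (-0.831324)(0.887731) + (0.555788)(0.460362)(0.744312) = -0.547550
φ₂ = asin(-0.547550) = -0.579434 rad = -33.199°.
Δλ = atan2( sin θ sin δ cos φ₁ , cos δ − sin φ₁ sin φ₂ ) = atan2(0.170874, 0.432540) = 0.376230 rad = 21.556°.
Hence λ₂ = -72.996° + 21.556° = -51.440°.
The forward bearing on arrival equals the back-azimuth from the destination plus 180°.
Back-azimuth from P₂ (-33.20°, -51.44°) to P₁ (-56.23°, -73.00°), with Δλ' = λ₁ − λ₂ = -21.56°: atan2( sin Δλ' cos φ₁ , cos φ₂ sin φ₁ − sin φ₂ cos φ₁ cos Δλ' ) = 206.33°.
Final bearing = (206.33° + 180°) mod 360° = 26.33°.

final bearing 26.33°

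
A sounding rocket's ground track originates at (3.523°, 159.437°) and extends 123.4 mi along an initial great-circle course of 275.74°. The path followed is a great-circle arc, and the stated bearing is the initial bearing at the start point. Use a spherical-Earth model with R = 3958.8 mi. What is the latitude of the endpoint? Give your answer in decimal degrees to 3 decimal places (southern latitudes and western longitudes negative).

The arc subtends δ = 123.4/3958.8 = 0.031171 rad at the centre.
With φ₁ = 3.523° = 0.061488 rad and θ = 275.74° = 4.812571 rad:
sin φ₂ = sin φ₁ cos δ + cos φ₁ sin δ cos θ = (0.061449)(0.999514) + (0.998110)(0.031166)(0.100014) = 0.064531
φ₂ = asin(0.064531) = 0.064575 rad = 3.700°.
Then Δλ = atan2(-0.030951, 0.995549) = -0.031080 rad, from sin θ sin δ cos φ₁ over cos δ − sin φ₁ sin φ₂.
λ₂ = 159.437° + -1.781° = 157.656°.

latitude 3.700°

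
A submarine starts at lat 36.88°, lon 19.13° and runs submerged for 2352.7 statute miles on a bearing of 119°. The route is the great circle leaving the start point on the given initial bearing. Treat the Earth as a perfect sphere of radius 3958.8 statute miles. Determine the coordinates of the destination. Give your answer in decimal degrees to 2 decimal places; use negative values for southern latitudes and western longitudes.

latitude 16.27°, longitude 49.80°

Angular distance δ = d/R = 2352.7 / 3958.8 = 0.594296 rad.
Converting: φ₁ = 0.643677 rad, θ = 2.076942 rad.
sin φ₂ = sin φ₁ cos δ + cos φ₁ sin δ cos θ = (0.600141)(0.828543) + (0.799894)(0.559926)(-0.484810) = 0.280105
φ₂ = asin(0.280105) = 0.283904 rad = 16.27°.
Then Δλ = atan2(0.391726, 0.660440) = 0.535352 rad, from sin θ sin δ cos φ₁ over cos δ − sin φ₁ sin φ₂.
λ₂ = λ₁ + Δλ = 49.80°.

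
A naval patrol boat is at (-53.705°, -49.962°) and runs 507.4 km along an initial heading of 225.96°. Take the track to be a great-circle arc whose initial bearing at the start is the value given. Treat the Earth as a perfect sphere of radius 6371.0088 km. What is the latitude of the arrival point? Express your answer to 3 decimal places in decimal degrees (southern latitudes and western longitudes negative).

Angular distance δ = d/R = 507.4 / 6371.0088 = 0.079642 rad.
With φ₁ = -53.705° = -0.937329 rad and θ = 225.96° = 3.943746 rad:
Destination latitude: φ₂ = arcsin( sin φ₁ cos δ + cos φ₁ sin δ cos θ ) = arcsin(-0.836163) = -56.737°.
Δλ = atan2( sin θ sin δ cos φ₁ , cos δ − sin φ₁ sin φ₂ ) = atan2(-0.033854, 0.322900) = -0.104461 rad = -5.985°.
λ₂ = -49.962° + -5.985° = -55.947°.

latitude -56.737°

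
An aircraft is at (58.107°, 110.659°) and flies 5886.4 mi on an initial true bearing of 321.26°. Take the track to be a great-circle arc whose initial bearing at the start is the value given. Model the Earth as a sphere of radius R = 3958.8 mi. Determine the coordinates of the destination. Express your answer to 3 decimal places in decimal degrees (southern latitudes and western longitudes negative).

Central angle δ = d/R = 1.486915 rad.
Converting: φ₁ = 1.014158 rad, θ = 5.607045 rad.
sin φ₂ = sin φ₁ cos δ + cos φ₁ sin δ cos θ = (0.849036)(0.083783) + (0.528335)(0.996484)(0.779994) = 0.481783
φ₂ = asin(0.481783) = 0.502689 rad = 28.802°.
Δλ = atan2( sin θ sin δ cos φ₁ , cos δ − sin φ₁ sin φ₂ ) = atan2(-0.329463, -0.325269) = -2.349789 rad = -134.633°.
Hence λ₂ = 110.659° + -134.633° = -23.974°.

latitude 28.802°, longitude -23.974°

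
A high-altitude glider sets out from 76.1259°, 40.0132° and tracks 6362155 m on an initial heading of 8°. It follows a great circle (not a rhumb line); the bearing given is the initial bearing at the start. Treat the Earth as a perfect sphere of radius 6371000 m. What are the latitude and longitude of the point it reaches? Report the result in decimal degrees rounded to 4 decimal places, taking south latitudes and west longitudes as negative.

latitude 46.4943°, longitude -149.7724°

The arc subtends δ = 6362155/6371000 = 0.998612 rad at the centre.
Start latitude φ₁ = 1.328648 rad; initial bearing θ = 0.139626 rad.
Applying the spherical law of cosines for sides, sin φ₂ = sin φ₁ cos δ + cos φ₁ sin δ cos θ = 0.725306, so φ₂ = 46.4943°.
Δλ = atan2( sin θ sin δ cos φ₁ , cos δ − sin φ₁ sin φ₂ ) = atan2(0.028057, -0.162675) = 2.970803 rad = 170.2144°.
λ₂ = 40.0132° + 170.2144° = 210.2276°, normalized to (−180°, 180°] → -149.7724°.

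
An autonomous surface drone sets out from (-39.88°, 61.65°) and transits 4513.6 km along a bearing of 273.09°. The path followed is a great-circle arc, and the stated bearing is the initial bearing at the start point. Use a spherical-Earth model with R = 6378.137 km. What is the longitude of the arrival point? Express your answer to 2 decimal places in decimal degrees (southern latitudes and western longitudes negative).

longitude 14.66°

Angular distance δ = d/R = 4513.6 / 6378.137 = 0.707667 rad.
Converting: φ₁ = -0.696037 rad, θ = 4.766320 rad.
Destination latitude: φ₂ = arcsin( sin φ₁ cos δ + cos φ₁ sin δ cos θ ) = arcsin(-0.460331) = -27.41°.
For the longitude increment, Δλ = atan2( sin θ sin δ cos φ₁, cos δ − sin φ₁ sin φ₂ ) = atan2(-0.498126, 0.464724) = -46.99°.
λ₂ = 61.65° + -46.99° = 14.66°.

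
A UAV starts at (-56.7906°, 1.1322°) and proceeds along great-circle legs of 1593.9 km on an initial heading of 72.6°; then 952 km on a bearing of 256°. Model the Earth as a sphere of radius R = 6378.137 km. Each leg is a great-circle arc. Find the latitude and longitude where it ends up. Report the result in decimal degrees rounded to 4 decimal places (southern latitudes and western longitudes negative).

latitude -51.6802°, longitude 9.3909°

Apply the spherical direct solution leg by leg, carrying full precision between legs.
Leg 1: from (-56.7906°, 1.1322°), δ = 1593.9/6378.137 = 0.249901 rad, θ = 72.6° → φ = -50.3700°, λ = 22.8473°.
Leg 2: from (-50.3700°, 22.8473°), δ = 952/6378.137 = 0.149260 rad, θ = 256° → φ = -51.6802°, λ = 9.3909°.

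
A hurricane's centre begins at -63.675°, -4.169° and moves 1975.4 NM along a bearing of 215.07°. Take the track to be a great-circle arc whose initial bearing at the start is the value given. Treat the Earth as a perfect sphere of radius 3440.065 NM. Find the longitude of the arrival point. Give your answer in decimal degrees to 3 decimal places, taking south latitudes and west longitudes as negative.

longitude -98.956°

Central angle δ = d/R = 0.574233 rad.
With φ₁ = -63.675° = -1.111338 rad and θ = 215.07° = 3.753680 rad:
Applying the spherical law of cosines for sides, sin φ₂ = sin φ₁ cos δ + cos φ₁ sin δ cos θ = -0.949688, so φ₂ = -71.748°.
Δλ = atan2( sin θ sin δ cos φ₁ , cos δ − sin φ₁ sin φ₂ ) = atan2(-0.138407, -0.011590) = -1.654338 rad = -94.787°.
Hence λ₂ = -4.169° + -94.787° = -98.956°.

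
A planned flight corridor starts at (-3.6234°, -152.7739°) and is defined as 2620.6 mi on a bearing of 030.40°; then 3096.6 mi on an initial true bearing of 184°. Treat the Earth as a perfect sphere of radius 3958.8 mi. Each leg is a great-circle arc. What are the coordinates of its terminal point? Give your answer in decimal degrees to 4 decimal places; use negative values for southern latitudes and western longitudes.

latitude -16.0907°, longitude -134.9508°

Apply the spherical direct solution leg by leg, carrying full precision between legs.
Leg 1: from (-3.6234°, -152.7739°), δ = 2620.6/3958.8 = 0.661968 rad, θ = 30.4° → φ = 28.6366°, λ = -132.0176°.
Leg 2: from (28.6366°, -132.0176°), δ = 3096.6/3958.8 = 0.782207 rad, θ = 184° → φ = -16.0907°, λ = -134.9508°.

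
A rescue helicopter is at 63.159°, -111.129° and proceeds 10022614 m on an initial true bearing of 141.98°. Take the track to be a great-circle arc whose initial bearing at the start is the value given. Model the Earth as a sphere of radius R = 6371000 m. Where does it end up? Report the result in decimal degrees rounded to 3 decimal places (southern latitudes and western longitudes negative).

latitude -20.966°, longitude -69.859°

Central angle δ = d/R = 1.573162 rad.
Start latitude φ₁ = 1.102333 rad; initial bearing θ = 2.478018 rad.
Applying the spherical law of cosines for sides, sin φ₂ = sin φ₁ cos δ + cos φ₁ sin δ cos θ = -0.357812, so φ₂ = -20.966°.
Δλ = atan2( sin θ sin δ cos φ₁ , cos δ − sin φ₁ sin φ₂ ) = atan2(0.278104, 0.316897) = 0.720293 rad = 41.270°.
λ₂ = -111.129° + 41.270° = -69.859°.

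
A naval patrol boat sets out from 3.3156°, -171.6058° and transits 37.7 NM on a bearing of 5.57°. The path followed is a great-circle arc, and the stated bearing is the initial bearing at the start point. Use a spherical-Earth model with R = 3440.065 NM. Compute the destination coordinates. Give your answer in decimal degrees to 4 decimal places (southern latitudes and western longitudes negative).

latitude 3.9405°, longitude -171.5447°

Angular distance δ = d/R = 37.7 / 3440.065 = 0.010959 rad.
Start latitude φ₁ = 0.057868 rad; initial bearing θ = 0.097215 rad.
sin φ₂ = sin φ₁ cos δ + cos φ₁ sin δ cos θ = (0.057836)(0.999940) + (0.998326)(0.010959)(0.995278) = 0.068721
φ₂ = asin(0.068721) = 0.068775 rad = 3.9405°.
Then Δλ = atan2(0.001062, 0.995965) = 0.001066 rad, from sin θ sin δ cos φ₁ over cos δ − sin φ₁ sin φ₂.
λ₂ = -171.6058° + 0.0611° = -171.5447°.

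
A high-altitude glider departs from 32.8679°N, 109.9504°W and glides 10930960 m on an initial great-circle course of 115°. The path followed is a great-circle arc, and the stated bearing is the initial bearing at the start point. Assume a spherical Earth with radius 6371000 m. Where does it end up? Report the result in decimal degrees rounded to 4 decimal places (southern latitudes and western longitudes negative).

The arc subtends δ = 10930960/6371000 = 1.715737 rad at the centre.
With φ₁ = 32.8679° = 0.573653 rad and θ = 115° = 2.007129 rad:
sin φ₂ = sin φ₁ cos δ + cos φ₁ sin δ cos θ = (0.542704)(-0.144434) + (0.839924)(0.989514)(-0.422618) = -0.429630
φ₂ = asin(-0.429630) = -0.444083 rad = -25.4441°.
Δλ = atan2( sin θ sin δ cos φ₁ , cos δ − sin φ₁ sin φ₂ ) = atan2(0.753248, 0.088728) = 1.453542 rad = 83.2818°.
λ₂ = -109.9504° + 83.2818° = -26.6686°.

latitude -25.4441°, longitude -26.6686°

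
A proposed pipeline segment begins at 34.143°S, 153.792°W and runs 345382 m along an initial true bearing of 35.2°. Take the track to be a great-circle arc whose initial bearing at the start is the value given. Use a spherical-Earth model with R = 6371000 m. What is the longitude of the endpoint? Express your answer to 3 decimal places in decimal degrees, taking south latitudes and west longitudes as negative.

The arc subtends δ = 345382/6371000 = 0.054212 rad at the centre.
Converting: φ₁ = -0.595908 rad, θ = 0.614356 rad.
sin φ₂ = sin φ₁ cos δ + cos φ₁ sin δ cos θ = (-0.561260)(0.998531) + (0.827639)(0.054185)(0.817145) = -0.523790
φ₂ = asin(-0.523790) = -0.551294 rad = -31.587°.
Δλ = atan2( sin θ sin δ cos φ₁ , cos δ − sin φ₁ sin φ₂ ) = atan2(0.025850, 0.704548) = 0.036674 rad = 2.101°.
Hence λ₂ = -153.792° + 2.101° = -151.691°.

longitude -151.691°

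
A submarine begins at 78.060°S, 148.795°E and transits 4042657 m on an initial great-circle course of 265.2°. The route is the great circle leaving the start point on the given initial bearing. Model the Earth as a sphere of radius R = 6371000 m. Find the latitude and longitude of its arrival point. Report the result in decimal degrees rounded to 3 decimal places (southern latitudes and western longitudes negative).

latitude -52.957°, longitude 70.099°

Central angle δ = d/R = 0.634540 rad.
Start latitude φ₁ = -1.362404 rad; initial bearing θ = 4.628613 rad.
Applying the spherical law of cosines for sides, sin φ₂ = sin φ₁ cos δ + cos φ₁ sin δ cos θ = -0.798183, so φ₂ = -52.957°.
For the longitude increment, Δλ = atan2( sin θ sin δ cos φ₁, cos δ − sin φ₁ sin φ₂ ) = atan2(-0.122214, 0.024430) = -78.696°.
λ₂ = 148.795° + -78.696° = 70.099°.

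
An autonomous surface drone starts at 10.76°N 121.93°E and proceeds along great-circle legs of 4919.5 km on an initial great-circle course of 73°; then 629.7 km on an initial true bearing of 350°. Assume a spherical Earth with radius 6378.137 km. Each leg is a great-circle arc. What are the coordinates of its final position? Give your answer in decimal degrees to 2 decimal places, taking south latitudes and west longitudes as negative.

latitude 25.08°, longitude 165.86°

Apply the spherical direct solution leg by leg, carrying full precision between legs.
Leg 1: from (10.76°, 121.93°), δ = 4919.5/6378.137 = 0.771307 rad, θ = 73° → φ = 19.52°, λ = 166.94°.
Leg 2: from (19.52°, 166.94°), δ = 629.7/6378.137 = 0.098728 rad, θ = 350° → φ = 25.08°, λ = 165.86°.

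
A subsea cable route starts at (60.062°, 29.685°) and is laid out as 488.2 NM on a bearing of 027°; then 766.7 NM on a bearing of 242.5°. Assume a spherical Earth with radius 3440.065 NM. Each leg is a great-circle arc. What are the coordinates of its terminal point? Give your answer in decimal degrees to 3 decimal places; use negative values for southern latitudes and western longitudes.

Apply the spherical direct solution leg by leg, carrying full precision between legs.
Leg 1: from (60.062°, 29.685°), δ = 488.2/3440.065 = 0.141916 rad, θ = 27° → φ = 67.036°, λ = 39.158°.
Leg 2: from (67.036°, 39.158°), δ = 766.7/3440.065 = 0.222874 rad, θ = 242.5° → φ = 59.110°, λ = 16.707°.

latitude 59.110°, longitude 16.707°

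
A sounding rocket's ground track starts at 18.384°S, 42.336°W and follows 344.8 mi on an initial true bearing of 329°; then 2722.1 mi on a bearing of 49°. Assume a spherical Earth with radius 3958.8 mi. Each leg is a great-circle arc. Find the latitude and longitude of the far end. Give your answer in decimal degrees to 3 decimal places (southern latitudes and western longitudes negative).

Apply the spherical direct solution leg by leg, carrying full precision between legs.
Leg 1: from (-18.384°, -42.336°), δ = 344.8/3958.8 = 0.087097 rad, θ = 329° → φ = -14.089°, λ = -44.983°.
Leg 2: from (-14.089°, -44.983°), δ = 2722.1/3958.8 = 0.687607 rad, θ = 49° → φ = 12.460°, λ = -15.606°.

latitude 12.460°, longitude -15.606°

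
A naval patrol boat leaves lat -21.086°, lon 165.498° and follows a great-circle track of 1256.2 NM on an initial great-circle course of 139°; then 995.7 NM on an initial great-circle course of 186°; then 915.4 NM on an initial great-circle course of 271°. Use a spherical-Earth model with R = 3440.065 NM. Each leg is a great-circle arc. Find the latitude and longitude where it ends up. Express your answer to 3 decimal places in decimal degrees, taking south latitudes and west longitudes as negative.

Apply the spherical direct solution leg by leg, carrying full precision between legs.
Leg 1: from (-21.086°, 165.498°), δ = 1256.2/3440.065 = 0.365168 rad, θ = 139° → φ = -35.981°, λ = -177.673°.
Leg 2: from (-35.981°, -177.673°), δ = 995.7/3440.065 = 0.289442 rad, θ = 186° → φ = -52.445°, λ = 179.522°.
Leg 3: from (-52.445°, 179.522°), δ = 915.4/3440.065 = 0.266100 rad, θ = 271° → φ = -49.647°, λ = 155.563°.

latitude -49.647°, longitude 155.563°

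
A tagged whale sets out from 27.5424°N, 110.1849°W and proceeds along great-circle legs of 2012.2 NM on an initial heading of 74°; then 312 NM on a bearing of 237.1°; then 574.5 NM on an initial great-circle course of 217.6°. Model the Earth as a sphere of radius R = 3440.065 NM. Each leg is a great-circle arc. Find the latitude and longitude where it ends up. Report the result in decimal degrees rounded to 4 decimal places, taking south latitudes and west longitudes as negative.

Apply the spherical direct solution leg by leg, carrying full precision between legs.
Leg 1: from (27.5424°, -110.1849°), δ = 2012.2/3440.065 = 0.584931 rad, θ = 74° → φ = 31.3640°, λ = -71.7534°.
Leg 2: from (31.3640°, -71.7534°), δ = 312/3440.065 = 0.090696 rad, θ = 237.1° → φ = 28.4457°, λ = -76.7149°.
Leg 3: from (28.4457°, -76.7149°), δ = 574.5/3440.065 = 0.167003 rad, θ = 217.6° → φ = 20.7260°, λ = -82.9404°.

latitude 20.7260°, longitude -82.9404°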